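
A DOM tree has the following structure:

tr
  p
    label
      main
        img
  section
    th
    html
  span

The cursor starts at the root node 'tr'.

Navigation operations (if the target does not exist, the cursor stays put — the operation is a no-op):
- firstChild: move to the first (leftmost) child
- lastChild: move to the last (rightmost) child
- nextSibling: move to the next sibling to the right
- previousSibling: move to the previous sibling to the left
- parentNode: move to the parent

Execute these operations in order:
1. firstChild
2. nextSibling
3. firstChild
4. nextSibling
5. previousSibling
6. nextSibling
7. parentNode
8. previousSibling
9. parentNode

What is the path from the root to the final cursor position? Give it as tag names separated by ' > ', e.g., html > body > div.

After 1 (firstChild): p
After 2 (nextSibling): section
After 3 (firstChild): th
After 4 (nextSibling): html
After 5 (previousSibling): th
After 6 (nextSibling): html
After 7 (parentNode): section
After 8 (previousSibling): p
After 9 (parentNode): tr

Answer: tr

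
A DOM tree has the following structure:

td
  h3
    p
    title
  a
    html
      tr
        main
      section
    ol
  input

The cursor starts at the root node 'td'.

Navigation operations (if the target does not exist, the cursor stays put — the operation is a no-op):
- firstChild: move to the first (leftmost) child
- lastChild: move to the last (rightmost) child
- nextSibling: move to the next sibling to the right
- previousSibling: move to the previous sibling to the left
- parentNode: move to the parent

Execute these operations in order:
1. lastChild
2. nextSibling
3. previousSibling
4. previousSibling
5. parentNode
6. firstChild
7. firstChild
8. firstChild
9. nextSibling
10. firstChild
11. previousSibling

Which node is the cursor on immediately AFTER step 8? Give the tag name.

Answer: p

Derivation:
After 1 (lastChild): input
After 2 (nextSibling): input (no-op, stayed)
After 3 (previousSibling): a
After 4 (previousSibling): h3
After 5 (parentNode): td
After 6 (firstChild): h3
After 7 (firstChild): p
After 8 (firstChild): p (no-op, stayed)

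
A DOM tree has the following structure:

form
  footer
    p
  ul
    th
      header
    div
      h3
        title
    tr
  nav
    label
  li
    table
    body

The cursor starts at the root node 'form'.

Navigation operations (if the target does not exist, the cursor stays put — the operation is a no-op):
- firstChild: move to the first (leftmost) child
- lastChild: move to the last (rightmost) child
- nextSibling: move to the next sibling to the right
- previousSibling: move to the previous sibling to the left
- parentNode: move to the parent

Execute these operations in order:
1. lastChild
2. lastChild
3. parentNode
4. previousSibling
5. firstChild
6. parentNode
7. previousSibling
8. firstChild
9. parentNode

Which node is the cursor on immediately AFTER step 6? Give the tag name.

Answer: nav

Derivation:
After 1 (lastChild): li
After 2 (lastChild): body
After 3 (parentNode): li
After 4 (previousSibling): nav
After 5 (firstChild): label
After 6 (parentNode): nav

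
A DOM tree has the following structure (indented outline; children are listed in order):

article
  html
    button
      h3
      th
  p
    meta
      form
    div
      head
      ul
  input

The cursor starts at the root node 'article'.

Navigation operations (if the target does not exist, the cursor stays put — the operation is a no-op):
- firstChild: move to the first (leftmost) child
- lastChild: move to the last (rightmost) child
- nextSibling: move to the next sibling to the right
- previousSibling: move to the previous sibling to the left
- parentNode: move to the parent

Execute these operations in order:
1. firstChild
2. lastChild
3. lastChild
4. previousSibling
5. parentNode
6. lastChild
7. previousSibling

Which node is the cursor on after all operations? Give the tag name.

After 1 (firstChild): html
After 2 (lastChild): button
After 3 (lastChild): th
After 4 (previousSibling): h3
After 5 (parentNode): button
After 6 (lastChild): th
After 7 (previousSibling): h3

Answer: h3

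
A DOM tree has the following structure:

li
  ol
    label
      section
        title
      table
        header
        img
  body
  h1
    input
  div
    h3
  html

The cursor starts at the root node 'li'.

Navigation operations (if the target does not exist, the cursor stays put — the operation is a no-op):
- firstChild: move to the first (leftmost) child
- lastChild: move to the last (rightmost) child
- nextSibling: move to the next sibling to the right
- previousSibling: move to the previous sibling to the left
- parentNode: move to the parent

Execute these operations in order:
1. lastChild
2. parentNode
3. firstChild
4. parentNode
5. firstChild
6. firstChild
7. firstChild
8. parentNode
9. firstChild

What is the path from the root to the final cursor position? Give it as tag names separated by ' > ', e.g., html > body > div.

Answer: li > ol > label > section

Derivation:
After 1 (lastChild): html
After 2 (parentNode): li
After 3 (firstChild): ol
After 4 (parentNode): li
After 5 (firstChild): ol
After 6 (firstChild): label
After 7 (firstChild): section
After 8 (parentNode): label
After 9 (firstChild): section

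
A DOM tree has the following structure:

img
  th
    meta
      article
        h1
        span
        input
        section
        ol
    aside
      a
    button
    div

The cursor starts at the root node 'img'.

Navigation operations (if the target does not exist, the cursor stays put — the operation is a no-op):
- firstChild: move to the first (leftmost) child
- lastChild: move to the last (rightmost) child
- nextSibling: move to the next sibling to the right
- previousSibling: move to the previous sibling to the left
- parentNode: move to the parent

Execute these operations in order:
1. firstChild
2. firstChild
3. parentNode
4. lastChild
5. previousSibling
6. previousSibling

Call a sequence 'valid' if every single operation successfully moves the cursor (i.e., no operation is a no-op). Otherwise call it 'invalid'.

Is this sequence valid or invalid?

Answer: valid

Derivation:
After 1 (firstChild): th
After 2 (firstChild): meta
After 3 (parentNode): th
After 4 (lastChild): div
After 5 (previousSibling): button
After 6 (previousSibling): aside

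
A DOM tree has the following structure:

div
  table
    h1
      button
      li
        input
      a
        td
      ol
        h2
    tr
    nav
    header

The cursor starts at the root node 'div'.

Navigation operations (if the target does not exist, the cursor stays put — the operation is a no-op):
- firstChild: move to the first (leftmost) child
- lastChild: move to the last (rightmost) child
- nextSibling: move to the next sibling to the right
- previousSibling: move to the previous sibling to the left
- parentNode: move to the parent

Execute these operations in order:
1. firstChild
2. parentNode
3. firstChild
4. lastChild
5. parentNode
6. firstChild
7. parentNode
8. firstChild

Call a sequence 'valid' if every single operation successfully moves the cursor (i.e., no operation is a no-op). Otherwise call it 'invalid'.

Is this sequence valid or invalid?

Answer: valid

Derivation:
After 1 (firstChild): table
After 2 (parentNode): div
After 3 (firstChild): table
After 4 (lastChild): header
After 5 (parentNode): table
After 6 (firstChild): h1
After 7 (parentNode): table
After 8 (firstChild): h1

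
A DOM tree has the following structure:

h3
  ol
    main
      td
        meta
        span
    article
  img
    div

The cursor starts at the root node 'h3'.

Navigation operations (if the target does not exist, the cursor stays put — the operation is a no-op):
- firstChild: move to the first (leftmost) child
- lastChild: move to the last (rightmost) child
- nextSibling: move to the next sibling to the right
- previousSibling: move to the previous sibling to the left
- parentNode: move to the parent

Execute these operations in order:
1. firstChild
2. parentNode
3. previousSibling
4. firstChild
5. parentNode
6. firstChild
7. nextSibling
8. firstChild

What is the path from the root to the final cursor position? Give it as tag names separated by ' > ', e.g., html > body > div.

Answer: h3 > img > div

Derivation:
After 1 (firstChild): ol
After 2 (parentNode): h3
After 3 (previousSibling): h3 (no-op, stayed)
After 4 (firstChild): ol
After 5 (parentNode): h3
After 6 (firstChild): ol
After 7 (nextSibling): img
After 8 (firstChild): div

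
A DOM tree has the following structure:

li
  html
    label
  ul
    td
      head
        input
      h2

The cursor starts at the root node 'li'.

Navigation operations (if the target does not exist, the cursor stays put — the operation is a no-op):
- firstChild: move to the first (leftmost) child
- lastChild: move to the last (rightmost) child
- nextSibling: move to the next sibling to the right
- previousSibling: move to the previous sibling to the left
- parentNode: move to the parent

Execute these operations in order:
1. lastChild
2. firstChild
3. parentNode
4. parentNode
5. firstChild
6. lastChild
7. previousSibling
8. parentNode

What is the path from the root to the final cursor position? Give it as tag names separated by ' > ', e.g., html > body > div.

After 1 (lastChild): ul
After 2 (firstChild): td
After 3 (parentNode): ul
After 4 (parentNode): li
After 5 (firstChild): html
After 6 (lastChild): label
After 7 (previousSibling): label (no-op, stayed)
After 8 (parentNode): html

Answer: li > html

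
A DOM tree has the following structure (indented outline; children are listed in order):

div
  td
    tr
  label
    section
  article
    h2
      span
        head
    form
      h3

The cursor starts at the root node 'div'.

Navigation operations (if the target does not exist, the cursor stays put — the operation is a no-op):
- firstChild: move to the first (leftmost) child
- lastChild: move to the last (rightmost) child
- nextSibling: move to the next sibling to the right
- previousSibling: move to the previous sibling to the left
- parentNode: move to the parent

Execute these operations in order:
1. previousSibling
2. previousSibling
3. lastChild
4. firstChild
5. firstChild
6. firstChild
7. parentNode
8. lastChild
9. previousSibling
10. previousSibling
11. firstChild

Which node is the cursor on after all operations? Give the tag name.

After 1 (previousSibling): div (no-op, stayed)
After 2 (previousSibling): div (no-op, stayed)
After 3 (lastChild): article
After 4 (firstChild): h2
After 5 (firstChild): span
After 6 (firstChild): head
After 7 (parentNode): span
After 8 (lastChild): head
After 9 (previousSibling): head (no-op, stayed)
After 10 (previousSibling): head (no-op, stayed)
After 11 (firstChild): head (no-op, stayed)

Answer: head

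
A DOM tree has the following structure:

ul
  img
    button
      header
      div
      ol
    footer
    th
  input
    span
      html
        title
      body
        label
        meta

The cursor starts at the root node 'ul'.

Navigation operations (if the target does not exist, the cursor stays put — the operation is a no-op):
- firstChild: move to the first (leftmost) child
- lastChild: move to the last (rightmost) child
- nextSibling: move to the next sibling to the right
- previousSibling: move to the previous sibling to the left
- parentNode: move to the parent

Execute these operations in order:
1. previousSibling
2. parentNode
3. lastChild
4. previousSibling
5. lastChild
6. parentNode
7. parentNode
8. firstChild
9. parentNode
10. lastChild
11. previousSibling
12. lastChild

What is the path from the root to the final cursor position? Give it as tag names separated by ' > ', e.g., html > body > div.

Answer: ul > img > th

Derivation:
After 1 (previousSibling): ul (no-op, stayed)
After 2 (parentNode): ul (no-op, stayed)
After 3 (lastChild): input
After 4 (previousSibling): img
After 5 (lastChild): th
After 6 (parentNode): img
After 7 (parentNode): ul
After 8 (firstChild): img
After 9 (parentNode): ul
After 10 (lastChild): input
After 11 (previousSibling): img
After 12 (lastChild): th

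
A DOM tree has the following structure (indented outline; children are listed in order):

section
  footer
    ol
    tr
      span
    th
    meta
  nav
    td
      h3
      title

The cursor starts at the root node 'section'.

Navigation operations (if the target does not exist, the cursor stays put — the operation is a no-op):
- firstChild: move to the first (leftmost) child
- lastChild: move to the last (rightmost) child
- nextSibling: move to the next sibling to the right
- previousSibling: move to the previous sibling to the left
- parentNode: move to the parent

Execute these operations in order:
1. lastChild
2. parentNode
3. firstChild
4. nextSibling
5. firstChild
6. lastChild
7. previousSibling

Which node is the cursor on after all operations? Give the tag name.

Answer: h3

Derivation:
After 1 (lastChild): nav
After 2 (parentNode): section
After 3 (firstChild): footer
After 4 (nextSibling): nav
After 5 (firstChild): td
After 6 (lastChild): title
After 7 (previousSibling): h3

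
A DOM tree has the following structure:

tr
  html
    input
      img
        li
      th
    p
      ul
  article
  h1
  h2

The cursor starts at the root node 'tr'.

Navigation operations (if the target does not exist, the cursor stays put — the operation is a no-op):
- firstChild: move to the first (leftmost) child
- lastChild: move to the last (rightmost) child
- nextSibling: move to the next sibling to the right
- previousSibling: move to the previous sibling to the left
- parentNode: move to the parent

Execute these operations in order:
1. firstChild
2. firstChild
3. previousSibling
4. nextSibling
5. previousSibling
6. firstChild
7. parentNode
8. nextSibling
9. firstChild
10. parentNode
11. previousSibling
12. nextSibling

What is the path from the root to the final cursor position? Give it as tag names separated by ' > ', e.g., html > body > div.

Answer: tr > html > p

Derivation:
After 1 (firstChild): html
After 2 (firstChild): input
After 3 (previousSibling): input (no-op, stayed)
After 4 (nextSibling): p
After 5 (previousSibling): input
After 6 (firstChild): img
After 7 (parentNode): input
After 8 (nextSibling): p
After 9 (firstChild): ul
After 10 (parentNode): p
After 11 (previousSibling): input
After 12 (nextSibling): p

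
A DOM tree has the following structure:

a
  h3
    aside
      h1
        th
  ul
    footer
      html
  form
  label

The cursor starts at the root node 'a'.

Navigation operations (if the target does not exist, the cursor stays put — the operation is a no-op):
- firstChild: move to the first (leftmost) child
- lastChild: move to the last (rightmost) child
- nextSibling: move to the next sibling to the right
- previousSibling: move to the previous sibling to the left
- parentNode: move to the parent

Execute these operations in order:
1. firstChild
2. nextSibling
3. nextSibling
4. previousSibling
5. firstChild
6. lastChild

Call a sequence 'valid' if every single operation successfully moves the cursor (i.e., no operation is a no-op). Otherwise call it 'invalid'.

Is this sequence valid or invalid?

After 1 (firstChild): h3
After 2 (nextSibling): ul
After 3 (nextSibling): form
After 4 (previousSibling): ul
After 5 (firstChild): footer
After 6 (lastChild): html

Answer: valid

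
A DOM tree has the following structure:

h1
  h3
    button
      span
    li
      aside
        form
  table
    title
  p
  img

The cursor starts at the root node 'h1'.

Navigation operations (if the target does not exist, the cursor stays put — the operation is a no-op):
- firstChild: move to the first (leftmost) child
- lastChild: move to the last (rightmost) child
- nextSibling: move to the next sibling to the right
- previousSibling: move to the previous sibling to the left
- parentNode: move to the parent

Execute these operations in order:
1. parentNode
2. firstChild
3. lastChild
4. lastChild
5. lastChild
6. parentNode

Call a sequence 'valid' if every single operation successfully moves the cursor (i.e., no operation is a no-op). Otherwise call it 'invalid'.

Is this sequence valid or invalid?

Answer: invalid

Derivation:
After 1 (parentNode): h1 (no-op, stayed)
After 2 (firstChild): h3
After 3 (lastChild): li
After 4 (lastChild): aside
After 5 (lastChild): form
After 6 (parentNode): aside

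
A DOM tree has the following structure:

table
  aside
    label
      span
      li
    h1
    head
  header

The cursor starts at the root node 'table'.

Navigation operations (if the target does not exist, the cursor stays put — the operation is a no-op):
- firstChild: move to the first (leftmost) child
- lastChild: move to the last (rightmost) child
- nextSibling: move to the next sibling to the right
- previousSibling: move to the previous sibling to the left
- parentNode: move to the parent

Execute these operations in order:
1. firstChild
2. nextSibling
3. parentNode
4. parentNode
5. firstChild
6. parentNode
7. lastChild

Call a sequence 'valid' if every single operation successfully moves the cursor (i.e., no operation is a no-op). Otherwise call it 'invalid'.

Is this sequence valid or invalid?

Answer: invalid

Derivation:
After 1 (firstChild): aside
After 2 (nextSibling): header
After 3 (parentNode): table
After 4 (parentNode): table (no-op, stayed)
After 5 (firstChild): aside
After 6 (parentNode): table
After 7 (lastChild): header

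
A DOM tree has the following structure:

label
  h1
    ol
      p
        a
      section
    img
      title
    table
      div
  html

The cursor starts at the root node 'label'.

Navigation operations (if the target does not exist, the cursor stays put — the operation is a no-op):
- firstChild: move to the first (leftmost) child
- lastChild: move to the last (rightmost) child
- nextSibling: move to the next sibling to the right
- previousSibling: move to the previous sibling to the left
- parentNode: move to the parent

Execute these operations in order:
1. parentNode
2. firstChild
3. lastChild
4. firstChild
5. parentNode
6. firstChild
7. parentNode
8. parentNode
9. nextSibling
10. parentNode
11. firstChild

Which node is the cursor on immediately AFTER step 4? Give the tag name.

Answer: div

Derivation:
After 1 (parentNode): label (no-op, stayed)
After 2 (firstChild): h1
After 3 (lastChild): table
After 4 (firstChild): div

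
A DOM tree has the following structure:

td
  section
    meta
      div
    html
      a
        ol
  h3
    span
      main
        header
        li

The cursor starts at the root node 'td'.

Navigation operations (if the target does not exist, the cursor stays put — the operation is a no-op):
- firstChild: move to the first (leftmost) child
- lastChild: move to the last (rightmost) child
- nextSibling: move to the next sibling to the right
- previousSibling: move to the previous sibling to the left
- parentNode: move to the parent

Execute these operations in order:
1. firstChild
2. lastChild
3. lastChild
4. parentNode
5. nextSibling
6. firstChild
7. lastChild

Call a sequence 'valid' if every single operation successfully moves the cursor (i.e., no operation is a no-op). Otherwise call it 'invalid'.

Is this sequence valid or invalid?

After 1 (firstChild): section
After 2 (lastChild): html
After 3 (lastChild): a
After 4 (parentNode): html
After 5 (nextSibling): html (no-op, stayed)
After 6 (firstChild): a
After 7 (lastChild): ol

Answer: invalid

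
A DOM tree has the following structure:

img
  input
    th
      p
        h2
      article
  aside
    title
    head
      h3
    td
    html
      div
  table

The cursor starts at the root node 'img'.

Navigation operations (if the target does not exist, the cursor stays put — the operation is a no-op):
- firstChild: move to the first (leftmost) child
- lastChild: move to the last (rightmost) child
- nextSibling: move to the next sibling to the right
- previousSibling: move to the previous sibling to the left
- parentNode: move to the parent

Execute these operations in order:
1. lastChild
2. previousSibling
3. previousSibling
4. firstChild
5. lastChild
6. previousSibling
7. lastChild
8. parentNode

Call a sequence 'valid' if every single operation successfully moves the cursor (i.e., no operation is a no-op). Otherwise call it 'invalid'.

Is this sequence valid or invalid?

After 1 (lastChild): table
After 2 (previousSibling): aside
After 3 (previousSibling): input
After 4 (firstChild): th
After 5 (lastChild): article
After 6 (previousSibling): p
After 7 (lastChild): h2
After 8 (parentNode): p

Answer: valid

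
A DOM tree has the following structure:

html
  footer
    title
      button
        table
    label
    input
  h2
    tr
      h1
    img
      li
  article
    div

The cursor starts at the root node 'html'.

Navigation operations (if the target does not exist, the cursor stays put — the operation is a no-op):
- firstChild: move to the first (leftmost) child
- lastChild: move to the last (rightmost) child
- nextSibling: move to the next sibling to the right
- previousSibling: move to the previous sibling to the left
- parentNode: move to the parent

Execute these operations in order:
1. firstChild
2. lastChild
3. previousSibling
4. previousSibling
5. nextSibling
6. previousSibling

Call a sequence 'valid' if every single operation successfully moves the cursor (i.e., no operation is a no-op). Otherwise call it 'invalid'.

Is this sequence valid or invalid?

After 1 (firstChild): footer
After 2 (lastChild): input
After 3 (previousSibling): label
After 4 (previousSibling): title
After 5 (nextSibling): label
After 6 (previousSibling): title

Answer: valid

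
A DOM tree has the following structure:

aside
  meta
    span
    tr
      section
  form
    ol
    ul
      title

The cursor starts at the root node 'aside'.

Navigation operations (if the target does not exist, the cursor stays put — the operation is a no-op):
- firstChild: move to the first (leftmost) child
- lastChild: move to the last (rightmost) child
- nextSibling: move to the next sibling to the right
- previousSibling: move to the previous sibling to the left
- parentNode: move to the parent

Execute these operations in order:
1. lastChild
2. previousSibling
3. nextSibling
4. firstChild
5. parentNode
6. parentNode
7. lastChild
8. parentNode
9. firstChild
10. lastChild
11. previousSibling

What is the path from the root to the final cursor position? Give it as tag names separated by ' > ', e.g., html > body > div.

After 1 (lastChild): form
After 2 (previousSibling): meta
After 3 (nextSibling): form
After 4 (firstChild): ol
After 5 (parentNode): form
After 6 (parentNode): aside
After 7 (lastChild): form
After 8 (parentNode): aside
After 9 (firstChild): meta
After 10 (lastChild): tr
After 11 (previousSibling): span

Answer: aside > meta > span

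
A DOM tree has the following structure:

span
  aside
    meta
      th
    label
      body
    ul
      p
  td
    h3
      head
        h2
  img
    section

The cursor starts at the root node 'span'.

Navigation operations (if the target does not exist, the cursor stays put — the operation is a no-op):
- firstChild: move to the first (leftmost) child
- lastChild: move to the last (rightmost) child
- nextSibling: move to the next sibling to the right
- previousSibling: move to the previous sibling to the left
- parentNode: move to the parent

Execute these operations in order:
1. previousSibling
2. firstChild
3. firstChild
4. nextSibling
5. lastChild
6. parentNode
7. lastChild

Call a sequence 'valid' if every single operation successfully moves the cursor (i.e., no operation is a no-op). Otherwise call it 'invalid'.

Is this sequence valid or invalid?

After 1 (previousSibling): span (no-op, stayed)
After 2 (firstChild): aside
After 3 (firstChild): meta
After 4 (nextSibling): label
After 5 (lastChild): body
After 6 (parentNode): label
After 7 (lastChild): body

Answer: invalid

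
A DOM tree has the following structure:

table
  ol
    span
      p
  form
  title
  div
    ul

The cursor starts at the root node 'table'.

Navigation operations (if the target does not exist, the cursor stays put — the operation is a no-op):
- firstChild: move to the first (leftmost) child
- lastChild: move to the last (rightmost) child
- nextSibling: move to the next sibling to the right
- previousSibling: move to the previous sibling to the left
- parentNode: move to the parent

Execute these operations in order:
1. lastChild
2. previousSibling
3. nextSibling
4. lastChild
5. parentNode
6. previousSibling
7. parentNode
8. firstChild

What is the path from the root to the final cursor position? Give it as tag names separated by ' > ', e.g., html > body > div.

After 1 (lastChild): div
After 2 (previousSibling): title
After 3 (nextSibling): div
After 4 (lastChild): ul
After 5 (parentNode): div
After 6 (previousSibling): title
After 7 (parentNode): table
After 8 (firstChild): ol

Answer: table > ol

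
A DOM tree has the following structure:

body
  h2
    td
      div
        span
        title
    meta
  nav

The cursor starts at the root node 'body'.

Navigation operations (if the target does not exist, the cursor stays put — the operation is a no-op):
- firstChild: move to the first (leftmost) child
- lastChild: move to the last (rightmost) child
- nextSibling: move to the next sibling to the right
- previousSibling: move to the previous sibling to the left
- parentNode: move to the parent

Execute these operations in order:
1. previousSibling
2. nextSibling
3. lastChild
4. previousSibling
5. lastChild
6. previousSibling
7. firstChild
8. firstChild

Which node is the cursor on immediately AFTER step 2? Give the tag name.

Answer: body

Derivation:
After 1 (previousSibling): body (no-op, stayed)
After 2 (nextSibling): body (no-op, stayed)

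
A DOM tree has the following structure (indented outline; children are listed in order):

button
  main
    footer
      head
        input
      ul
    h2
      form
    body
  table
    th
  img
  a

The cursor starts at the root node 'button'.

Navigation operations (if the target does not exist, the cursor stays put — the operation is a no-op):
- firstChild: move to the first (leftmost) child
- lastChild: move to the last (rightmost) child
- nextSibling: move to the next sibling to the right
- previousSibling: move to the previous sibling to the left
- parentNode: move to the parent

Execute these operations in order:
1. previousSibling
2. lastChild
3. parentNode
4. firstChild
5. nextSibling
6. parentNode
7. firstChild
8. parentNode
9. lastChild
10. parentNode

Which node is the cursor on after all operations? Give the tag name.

Answer: button

Derivation:
After 1 (previousSibling): button (no-op, stayed)
After 2 (lastChild): a
After 3 (parentNode): button
After 4 (firstChild): main
After 5 (nextSibling): table
After 6 (parentNode): button
After 7 (firstChild): main
After 8 (parentNode): button
After 9 (lastChild): a
After 10 (parentNode): button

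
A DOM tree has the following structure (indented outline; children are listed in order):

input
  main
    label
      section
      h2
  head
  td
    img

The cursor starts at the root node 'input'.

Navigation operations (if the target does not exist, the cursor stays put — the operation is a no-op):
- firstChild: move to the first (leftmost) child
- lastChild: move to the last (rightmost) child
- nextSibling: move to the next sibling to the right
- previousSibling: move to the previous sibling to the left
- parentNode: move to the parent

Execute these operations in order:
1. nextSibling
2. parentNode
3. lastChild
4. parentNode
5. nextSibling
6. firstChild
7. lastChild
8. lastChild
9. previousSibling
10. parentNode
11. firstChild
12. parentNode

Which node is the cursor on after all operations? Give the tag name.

Answer: label

Derivation:
After 1 (nextSibling): input (no-op, stayed)
After 2 (parentNode): input (no-op, stayed)
After 3 (lastChild): td
After 4 (parentNode): input
After 5 (nextSibling): input (no-op, stayed)
After 6 (firstChild): main
After 7 (lastChild): label
After 8 (lastChild): h2
After 9 (previousSibling): section
After 10 (parentNode): label
After 11 (firstChild): section
After 12 (parentNode): label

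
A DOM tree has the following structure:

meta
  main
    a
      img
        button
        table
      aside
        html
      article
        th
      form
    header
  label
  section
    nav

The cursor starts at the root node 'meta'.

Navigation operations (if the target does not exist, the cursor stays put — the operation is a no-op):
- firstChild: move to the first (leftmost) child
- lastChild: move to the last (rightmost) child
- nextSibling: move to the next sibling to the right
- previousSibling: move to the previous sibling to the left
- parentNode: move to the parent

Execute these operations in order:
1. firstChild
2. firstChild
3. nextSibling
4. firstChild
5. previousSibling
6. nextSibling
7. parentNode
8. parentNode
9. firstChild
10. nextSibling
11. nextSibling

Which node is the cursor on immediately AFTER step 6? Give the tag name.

Answer: header

Derivation:
After 1 (firstChild): main
After 2 (firstChild): a
After 3 (nextSibling): header
After 4 (firstChild): header (no-op, stayed)
After 5 (previousSibling): a
After 6 (nextSibling): header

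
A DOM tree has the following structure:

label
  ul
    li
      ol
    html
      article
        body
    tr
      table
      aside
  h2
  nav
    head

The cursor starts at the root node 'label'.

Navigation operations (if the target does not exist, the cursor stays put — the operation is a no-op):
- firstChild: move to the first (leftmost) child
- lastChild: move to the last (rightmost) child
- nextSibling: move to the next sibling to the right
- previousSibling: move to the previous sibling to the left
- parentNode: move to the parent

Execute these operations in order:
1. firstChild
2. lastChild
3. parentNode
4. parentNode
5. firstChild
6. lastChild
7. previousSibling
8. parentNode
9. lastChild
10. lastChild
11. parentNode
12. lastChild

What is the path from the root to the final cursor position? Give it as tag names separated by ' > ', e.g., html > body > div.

Answer: label > ul > tr > aside

Derivation:
After 1 (firstChild): ul
After 2 (lastChild): tr
After 3 (parentNode): ul
After 4 (parentNode): label
After 5 (firstChild): ul
After 6 (lastChild): tr
After 7 (previousSibling): html
After 8 (parentNode): ul
After 9 (lastChild): tr
After 10 (lastChild): aside
After 11 (parentNode): tr
After 12 (lastChild): aside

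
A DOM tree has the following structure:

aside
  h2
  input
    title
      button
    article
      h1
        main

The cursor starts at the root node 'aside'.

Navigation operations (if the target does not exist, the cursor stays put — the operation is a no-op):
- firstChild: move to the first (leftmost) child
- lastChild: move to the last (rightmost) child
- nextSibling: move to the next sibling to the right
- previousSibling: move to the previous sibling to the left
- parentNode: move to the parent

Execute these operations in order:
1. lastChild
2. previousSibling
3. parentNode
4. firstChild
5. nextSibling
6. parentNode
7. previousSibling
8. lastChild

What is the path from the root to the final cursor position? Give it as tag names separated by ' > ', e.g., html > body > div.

Answer: aside > input

Derivation:
After 1 (lastChild): input
After 2 (previousSibling): h2
After 3 (parentNode): aside
After 4 (firstChild): h2
After 5 (nextSibling): input
After 6 (parentNode): aside
After 7 (previousSibling): aside (no-op, stayed)
After 8 (lastChild): input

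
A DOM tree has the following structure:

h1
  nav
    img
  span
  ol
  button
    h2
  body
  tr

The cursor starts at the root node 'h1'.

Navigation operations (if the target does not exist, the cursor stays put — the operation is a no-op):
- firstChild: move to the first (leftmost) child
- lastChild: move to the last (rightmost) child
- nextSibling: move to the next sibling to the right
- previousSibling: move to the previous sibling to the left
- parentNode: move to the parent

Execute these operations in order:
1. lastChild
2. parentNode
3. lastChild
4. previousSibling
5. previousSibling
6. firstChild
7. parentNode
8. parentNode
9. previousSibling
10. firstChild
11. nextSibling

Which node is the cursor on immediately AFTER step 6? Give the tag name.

After 1 (lastChild): tr
After 2 (parentNode): h1
After 3 (lastChild): tr
After 4 (previousSibling): body
After 5 (previousSibling): button
After 6 (firstChild): h2

Answer: h2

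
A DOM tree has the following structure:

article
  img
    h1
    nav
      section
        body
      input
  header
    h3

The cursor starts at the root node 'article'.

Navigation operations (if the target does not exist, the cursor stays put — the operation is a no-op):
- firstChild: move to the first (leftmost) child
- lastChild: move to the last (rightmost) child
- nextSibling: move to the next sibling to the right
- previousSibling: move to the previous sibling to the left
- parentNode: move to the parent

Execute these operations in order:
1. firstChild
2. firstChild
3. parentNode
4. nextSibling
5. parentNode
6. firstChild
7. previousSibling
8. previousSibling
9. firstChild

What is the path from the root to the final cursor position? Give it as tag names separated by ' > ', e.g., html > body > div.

After 1 (firstChild): img
After 2 (firstChild): h1
After 3 (parentNode): img
After 4 (nextSibling): header
After 5 (parentNode): article
After 6 (firstChild): img
After 7 (previousSibling): img (no-op, stayed)
After 8 (previousSibling): img (no-op, stayed)
After 9 (firstChild): h1

Answer: article > img > h1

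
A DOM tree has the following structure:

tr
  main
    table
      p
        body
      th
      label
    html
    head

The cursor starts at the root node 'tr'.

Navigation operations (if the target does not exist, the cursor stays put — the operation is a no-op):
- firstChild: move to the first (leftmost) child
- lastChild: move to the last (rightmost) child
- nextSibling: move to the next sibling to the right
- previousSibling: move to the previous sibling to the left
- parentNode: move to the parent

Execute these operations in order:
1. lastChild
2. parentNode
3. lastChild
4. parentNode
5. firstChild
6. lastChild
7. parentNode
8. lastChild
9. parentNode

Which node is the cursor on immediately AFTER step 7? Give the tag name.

Answer: main

Derivation:
After 1 (lastChild): main
After 2 (parentNode): tr
After 3 (lastChild): main
After 4 (parentNode): tr
After 5 (firstChild): main
After 6 (lastChild): head
After 7 (parentNode): main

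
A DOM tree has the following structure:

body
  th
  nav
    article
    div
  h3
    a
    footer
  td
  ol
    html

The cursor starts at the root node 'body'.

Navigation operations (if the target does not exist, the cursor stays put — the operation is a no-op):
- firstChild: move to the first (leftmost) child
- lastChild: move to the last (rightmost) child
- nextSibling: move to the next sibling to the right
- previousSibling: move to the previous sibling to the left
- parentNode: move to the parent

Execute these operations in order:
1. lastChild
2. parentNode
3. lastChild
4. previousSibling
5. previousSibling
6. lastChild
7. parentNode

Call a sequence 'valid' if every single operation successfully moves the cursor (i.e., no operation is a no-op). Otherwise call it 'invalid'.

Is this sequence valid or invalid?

Answer: valid

Derivation:
After 1 (lastChild): ol
After 2 (parentNode): body
After 3 (lastChild): ol
After 4 (previousSibling): td
After 5 (previousSibling): h3
After 6 (lastChild): footer
After 7 (parentNode): h3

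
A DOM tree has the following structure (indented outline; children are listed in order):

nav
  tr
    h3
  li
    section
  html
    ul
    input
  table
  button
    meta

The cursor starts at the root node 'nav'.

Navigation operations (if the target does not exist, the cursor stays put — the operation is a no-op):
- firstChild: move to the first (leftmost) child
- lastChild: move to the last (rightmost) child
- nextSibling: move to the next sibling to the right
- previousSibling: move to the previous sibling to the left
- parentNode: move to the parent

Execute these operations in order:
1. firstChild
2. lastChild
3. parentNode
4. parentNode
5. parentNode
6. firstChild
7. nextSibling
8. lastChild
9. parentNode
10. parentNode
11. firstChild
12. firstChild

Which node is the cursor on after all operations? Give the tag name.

After 1 (firstChild): tr
After 2 (lastChild): h3
After 3 (parentNode): tr
After 4 (parentNode): nav
After 5 (parentNode): nav (no-op, stayed)
After 6 (firstChild): tr
After 7 (nextSibling): li
After 8 (lastChild): section
After 9 (parentNode): li
After 10 (parentNode): nav
After 11 (firstChild): tr
After 12 (firstChild): h3

Answer: h3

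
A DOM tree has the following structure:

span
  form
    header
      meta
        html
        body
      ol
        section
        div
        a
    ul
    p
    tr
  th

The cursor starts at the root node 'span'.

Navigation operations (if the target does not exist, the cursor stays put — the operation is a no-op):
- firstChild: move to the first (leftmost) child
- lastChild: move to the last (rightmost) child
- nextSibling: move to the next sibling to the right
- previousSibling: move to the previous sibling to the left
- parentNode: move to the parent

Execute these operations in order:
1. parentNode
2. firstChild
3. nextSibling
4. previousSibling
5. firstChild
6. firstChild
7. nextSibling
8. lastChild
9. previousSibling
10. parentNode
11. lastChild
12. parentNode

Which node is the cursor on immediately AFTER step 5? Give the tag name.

Answer: header

Derivation:
After 1 (parentNode): span (no-op, stayed)
After 2 (firstChild): form
After 3 (nextSibling): th
After 4 (previousSibling): form
After 5 (firstChild): header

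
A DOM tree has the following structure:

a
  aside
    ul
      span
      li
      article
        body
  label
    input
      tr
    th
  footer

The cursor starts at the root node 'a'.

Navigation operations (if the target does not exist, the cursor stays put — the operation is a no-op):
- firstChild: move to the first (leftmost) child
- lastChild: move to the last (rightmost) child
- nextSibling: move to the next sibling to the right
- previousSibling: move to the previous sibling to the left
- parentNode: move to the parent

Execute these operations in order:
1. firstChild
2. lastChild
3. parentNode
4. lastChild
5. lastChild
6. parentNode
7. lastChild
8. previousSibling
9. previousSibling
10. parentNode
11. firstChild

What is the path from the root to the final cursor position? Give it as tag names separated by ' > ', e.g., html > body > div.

Answer: a > aside > ul > span

Derivation:
After 1 (firstChild): aside
After 2 (lastChild): ul
After 3 (parentNode): aside
After 4 (lastChild): ul
After 5 (lastChild): article
After 6 (parentNode): ul
After 7 (lastChild): article
After 8 (previousSibling): li
After 9 (previousSibling): span
After 10 (parentNode): ul
After 11 (firstChild): span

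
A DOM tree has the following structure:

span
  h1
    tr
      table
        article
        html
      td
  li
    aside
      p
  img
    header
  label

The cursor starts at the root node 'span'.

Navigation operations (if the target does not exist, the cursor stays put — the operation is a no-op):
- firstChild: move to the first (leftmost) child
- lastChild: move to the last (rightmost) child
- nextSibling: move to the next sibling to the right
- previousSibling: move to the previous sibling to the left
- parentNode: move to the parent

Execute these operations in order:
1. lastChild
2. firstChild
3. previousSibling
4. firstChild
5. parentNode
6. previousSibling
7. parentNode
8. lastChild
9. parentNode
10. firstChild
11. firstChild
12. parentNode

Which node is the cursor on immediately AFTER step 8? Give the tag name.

Answer: label

Derivation:
After 1 (lastChild): label
After 2 (firstChild): label (no-op, stayed)
After 3 (previousSibling): img
After 4 (firstChild): header
After 5 (parentNode): img
After 6 (previousSibling): li
After 7 (parentNode): span
After 8 (lastChild): label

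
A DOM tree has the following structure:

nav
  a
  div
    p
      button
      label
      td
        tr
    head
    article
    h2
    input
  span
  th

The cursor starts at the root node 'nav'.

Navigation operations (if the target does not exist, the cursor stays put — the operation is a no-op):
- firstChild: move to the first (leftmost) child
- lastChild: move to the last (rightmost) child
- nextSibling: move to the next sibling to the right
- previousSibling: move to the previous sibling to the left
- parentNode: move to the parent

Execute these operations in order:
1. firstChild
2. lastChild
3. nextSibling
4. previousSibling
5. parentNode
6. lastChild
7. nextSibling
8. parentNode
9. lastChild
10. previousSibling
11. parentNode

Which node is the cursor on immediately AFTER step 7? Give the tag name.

After 1 (firstChild): a
After 2 (lastChild): a (no-op, stayed)
After 3 (nextSibling): div
After 4 (previousSibling): a
After 5 (parentNode): nav
After 6 (lastChild): th
After 7 (nextSibling): th (no-op, stayed)

Answer: th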